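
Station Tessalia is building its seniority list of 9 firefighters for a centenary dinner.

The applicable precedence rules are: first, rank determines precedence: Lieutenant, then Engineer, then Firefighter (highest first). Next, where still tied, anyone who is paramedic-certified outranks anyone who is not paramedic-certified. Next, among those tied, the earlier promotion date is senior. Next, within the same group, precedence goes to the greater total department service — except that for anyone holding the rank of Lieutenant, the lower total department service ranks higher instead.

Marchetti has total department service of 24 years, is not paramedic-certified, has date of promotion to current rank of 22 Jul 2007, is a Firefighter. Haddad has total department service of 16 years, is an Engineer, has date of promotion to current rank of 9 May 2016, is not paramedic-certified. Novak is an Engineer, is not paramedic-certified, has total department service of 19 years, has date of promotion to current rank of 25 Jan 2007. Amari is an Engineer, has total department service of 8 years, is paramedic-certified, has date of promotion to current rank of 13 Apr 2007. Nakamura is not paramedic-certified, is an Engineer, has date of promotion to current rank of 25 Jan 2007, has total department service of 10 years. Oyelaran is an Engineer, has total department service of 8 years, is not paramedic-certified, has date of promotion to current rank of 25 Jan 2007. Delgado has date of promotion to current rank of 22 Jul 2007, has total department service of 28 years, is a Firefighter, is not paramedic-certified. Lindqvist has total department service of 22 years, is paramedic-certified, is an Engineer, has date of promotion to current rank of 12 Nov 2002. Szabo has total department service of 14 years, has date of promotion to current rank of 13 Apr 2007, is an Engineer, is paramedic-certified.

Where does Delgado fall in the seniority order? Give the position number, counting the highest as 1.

By rank: Lindqvist, Szabo, Amari, Novak, Nakamura, Oyelaran and Haddad (Engineer); then Delgado and Marchetti (Firefighter).
Among Lindqvist, Szabo, Amari, Novak, Nakamura, Oyelaran and Haddad, paramedic-certified before not paramedic-certified: Lindqvist, Szabo and Amari (paramedic-certified) before Novak, Nakamura, Oyelaran and Haddad (not paramedic-certified).
Among Lindqvist, Szabo and Amari, by date of promotion to current rank (earlier first): Lindqvist (12 Nov 2002) before Szabo and Amari (13 Apr 2007).
Among Szabo and Amari, by total department service (higher first): Szabo (14 years) before Amari (8 years).
Among Novak, Nakamura, Oyelaran and Haddad, by date of promotion to current rank (earlier first): Novak, Nakamura and Oyelaran (25 Jan 2007) before Haddad (9 May 2016).
Among Novak, Nakamura and Oyelaran, by total department service (higher first): Novak (19 years) before Nakamura (10 years) before Oyelaran (8 years).
Delgado and Marchetti are each not paramedic-certified, so the next rule applies.
Delgado and Marchetti both have date of promotion to current rank 22 Jul 2007, so the next rule applies.
Among Delgado and Marchetti, by total department service (higher first): Delgado (28 years) before Marchetti (24 years).
Order: Lindqvist, Szabo, Amari, Novak, Nakamura, Oyelaran, Haddad, Delgado, Marchetti. So position 8.

8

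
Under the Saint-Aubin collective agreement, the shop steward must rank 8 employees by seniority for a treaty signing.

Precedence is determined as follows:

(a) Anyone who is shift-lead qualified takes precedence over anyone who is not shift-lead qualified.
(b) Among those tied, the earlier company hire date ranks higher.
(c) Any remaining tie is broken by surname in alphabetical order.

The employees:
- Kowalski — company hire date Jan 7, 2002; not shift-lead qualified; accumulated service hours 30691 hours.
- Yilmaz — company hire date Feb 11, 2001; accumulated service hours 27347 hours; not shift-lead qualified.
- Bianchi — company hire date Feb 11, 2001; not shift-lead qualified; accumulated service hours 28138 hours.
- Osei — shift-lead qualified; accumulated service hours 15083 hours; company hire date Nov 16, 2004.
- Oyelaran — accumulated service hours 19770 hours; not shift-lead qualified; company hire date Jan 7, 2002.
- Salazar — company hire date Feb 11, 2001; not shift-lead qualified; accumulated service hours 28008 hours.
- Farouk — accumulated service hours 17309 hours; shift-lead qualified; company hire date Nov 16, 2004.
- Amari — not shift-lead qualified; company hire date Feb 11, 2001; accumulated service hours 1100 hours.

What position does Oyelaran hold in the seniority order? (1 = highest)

8

By the first rule: Farouk and Osei (both shift-lead qualified); then Amari, Bianchi, Salazar, Yilmaz, Kowalski and Oyelaran (each not shift-lead qualified).
Farouk and Osei both have company hire date Nov 16, 2004, so the next rule applies.
Among Farouk and Osei, alphabetically by surname: Farouk before Osei.
Among Amari, Bianchi, Salazar, Yilmaz, Kowalski and Oyelaran, by company hire date (earlier first): Amari, Bianchi, Salazar and Yilmaz (Feb 11, 2001) before Kowalski and Oyelaran (Jan 7, 2002).
Among Amari, Bianchi, Salazar and Yilmaz, alphabetically by surname: Amari before Bianchi before Salazar before Yilmaz.
Among Kowalski and Oyelaran, alphabetically by surname: Kowalski before Oyelaran.
Order: Farouk, Osei, Amari, Bianchi, Salazar, Yilmaz, Kowalski, Oyelaran. So position 8.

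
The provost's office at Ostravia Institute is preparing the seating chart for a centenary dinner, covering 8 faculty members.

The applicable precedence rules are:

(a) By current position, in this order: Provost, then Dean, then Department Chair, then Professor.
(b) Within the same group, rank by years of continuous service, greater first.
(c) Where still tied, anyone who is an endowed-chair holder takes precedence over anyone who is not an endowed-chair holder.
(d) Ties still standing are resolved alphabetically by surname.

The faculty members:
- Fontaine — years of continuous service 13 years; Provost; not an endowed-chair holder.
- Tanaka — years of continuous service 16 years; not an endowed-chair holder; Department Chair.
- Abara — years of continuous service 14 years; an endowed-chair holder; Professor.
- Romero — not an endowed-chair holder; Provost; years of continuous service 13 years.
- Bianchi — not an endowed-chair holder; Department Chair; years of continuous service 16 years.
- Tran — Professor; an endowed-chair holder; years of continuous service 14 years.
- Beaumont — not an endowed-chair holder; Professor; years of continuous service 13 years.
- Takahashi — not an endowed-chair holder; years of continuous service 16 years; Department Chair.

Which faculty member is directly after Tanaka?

By current position: Fontaine and Romero (Provost); then Bianchi, Takahashi and Tanaka (Department Chair); then Abara, Tran and Beaumont (Professor).
Fontaine and Romero both have years of continuous service 13 years, so the next rule applies.
Fontaine and Romero are each not an endowed-chair holder, so the next rule applies.
Among Fontaine and Romero, alphabetically by surname: Fontaine before Romero.
Bianchi, Takahashi and Tanaka all have years of continuous service 16 years, so the next rule applies.
Bianchi, Takahashi and Tanaka are each not an endowed-chair holder, so the next rule applies.
Among Bianchi, Takahashi and Tanaka, alphabetically by surname: Bianchi before Takahashi before Tanaka.
Among Abara, Tran and Beaumont, by years of continuous service (higher first): Abara and Tran (14 years) before Beaumont (13 years).
Abara and Tran are each an endowed-chair holder, so the next rule applies.
Among Abara and Tran, alphabetically by surname: Abara before Tran.
Order: Fontaine, Romero, Bianchi, Takahashi, Tanaka, Abara, Tran, Beaumont.

Abara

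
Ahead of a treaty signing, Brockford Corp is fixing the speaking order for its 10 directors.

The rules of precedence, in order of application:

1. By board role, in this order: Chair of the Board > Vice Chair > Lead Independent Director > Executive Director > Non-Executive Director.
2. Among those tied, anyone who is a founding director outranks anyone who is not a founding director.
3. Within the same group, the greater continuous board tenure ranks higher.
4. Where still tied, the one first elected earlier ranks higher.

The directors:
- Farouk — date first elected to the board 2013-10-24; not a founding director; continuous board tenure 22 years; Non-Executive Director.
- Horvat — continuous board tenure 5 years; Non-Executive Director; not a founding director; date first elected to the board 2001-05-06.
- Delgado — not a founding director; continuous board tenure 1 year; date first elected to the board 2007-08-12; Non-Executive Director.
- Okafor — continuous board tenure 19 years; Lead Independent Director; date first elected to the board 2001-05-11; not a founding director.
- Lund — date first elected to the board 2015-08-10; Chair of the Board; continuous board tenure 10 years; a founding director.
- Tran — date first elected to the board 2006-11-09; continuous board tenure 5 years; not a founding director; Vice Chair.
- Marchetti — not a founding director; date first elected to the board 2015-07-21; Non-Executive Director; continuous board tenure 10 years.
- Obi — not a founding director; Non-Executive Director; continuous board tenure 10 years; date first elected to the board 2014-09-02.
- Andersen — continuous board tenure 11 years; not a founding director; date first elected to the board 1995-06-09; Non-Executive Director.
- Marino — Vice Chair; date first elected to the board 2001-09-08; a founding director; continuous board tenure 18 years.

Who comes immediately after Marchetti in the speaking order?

Horvat

By board role: Lund (Chair of the Board); then Marino and Tran (Vice Chair); then Okafor (Lead Independent Director); then Farouk, Andersen, Obi, Marchetti, Horvat and Delgado (Non-Executive Director).
Among Marino and Tran, a founding director before not a founding director: Marino (a founding director) before Tran (not a founding director).
Farouk, Andersen, Obi, Marchetti, Horvat and Delgado are each not a founding director, so the next rule applies.
Among Farouk, Andersen, Obi, Marchetti, Horvat and Delgado, by continuous board tenure (higher first): Farouk (22 years) before Andersen (11 years) before Obi and Marchetti (10 years) before Horvat (5 years) before Delgado (1 year).
Among Obi and Marchetti, by date first elected to the board (earlier first): Obi (2014-09-02) before Marchetti (2015-07-21).
Order: Lund, Marino, Tran, Okafor, Farouk, Andersen, Obi, Marchetti, Horvat, Delgado.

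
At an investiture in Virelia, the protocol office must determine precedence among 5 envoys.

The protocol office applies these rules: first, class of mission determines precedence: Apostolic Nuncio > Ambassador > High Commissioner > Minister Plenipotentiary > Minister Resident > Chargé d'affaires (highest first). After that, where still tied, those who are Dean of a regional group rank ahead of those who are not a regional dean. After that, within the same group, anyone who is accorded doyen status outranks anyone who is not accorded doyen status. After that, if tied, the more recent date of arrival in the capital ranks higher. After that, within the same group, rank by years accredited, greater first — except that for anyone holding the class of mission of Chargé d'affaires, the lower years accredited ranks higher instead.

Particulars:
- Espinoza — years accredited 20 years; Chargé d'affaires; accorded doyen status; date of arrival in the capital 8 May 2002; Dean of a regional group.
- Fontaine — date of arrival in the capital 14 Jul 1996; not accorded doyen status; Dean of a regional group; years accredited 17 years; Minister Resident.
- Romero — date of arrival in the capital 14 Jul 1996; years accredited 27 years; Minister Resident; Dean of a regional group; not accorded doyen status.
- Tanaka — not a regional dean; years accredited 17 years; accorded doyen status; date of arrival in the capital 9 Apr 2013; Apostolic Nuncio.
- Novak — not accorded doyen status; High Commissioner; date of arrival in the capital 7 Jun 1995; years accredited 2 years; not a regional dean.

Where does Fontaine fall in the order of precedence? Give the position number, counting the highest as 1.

By class of mission: Tanaka (Apostolic Nuncio); then Novak (High Commissioner); then Romero and Fontaine (Minister Resident); then Espinoza (Chargé d'affaires).
Romero and Fontaine are each Dean of a regional group, so the next rule applies.
Romero and Fontaine are each not accorded doyen status, so the next rule applies.
Romero and Fontaine both have date of arrival in the capital 14 Jul 1996, so the next rule applies.
Among Romero and Fontaine, by years accredited (higher first): Romero (27 years) before Fontaine (17 years).
Order: Tanaka, Novak, Romero, Fontaine, Espinoza. So position 4.

4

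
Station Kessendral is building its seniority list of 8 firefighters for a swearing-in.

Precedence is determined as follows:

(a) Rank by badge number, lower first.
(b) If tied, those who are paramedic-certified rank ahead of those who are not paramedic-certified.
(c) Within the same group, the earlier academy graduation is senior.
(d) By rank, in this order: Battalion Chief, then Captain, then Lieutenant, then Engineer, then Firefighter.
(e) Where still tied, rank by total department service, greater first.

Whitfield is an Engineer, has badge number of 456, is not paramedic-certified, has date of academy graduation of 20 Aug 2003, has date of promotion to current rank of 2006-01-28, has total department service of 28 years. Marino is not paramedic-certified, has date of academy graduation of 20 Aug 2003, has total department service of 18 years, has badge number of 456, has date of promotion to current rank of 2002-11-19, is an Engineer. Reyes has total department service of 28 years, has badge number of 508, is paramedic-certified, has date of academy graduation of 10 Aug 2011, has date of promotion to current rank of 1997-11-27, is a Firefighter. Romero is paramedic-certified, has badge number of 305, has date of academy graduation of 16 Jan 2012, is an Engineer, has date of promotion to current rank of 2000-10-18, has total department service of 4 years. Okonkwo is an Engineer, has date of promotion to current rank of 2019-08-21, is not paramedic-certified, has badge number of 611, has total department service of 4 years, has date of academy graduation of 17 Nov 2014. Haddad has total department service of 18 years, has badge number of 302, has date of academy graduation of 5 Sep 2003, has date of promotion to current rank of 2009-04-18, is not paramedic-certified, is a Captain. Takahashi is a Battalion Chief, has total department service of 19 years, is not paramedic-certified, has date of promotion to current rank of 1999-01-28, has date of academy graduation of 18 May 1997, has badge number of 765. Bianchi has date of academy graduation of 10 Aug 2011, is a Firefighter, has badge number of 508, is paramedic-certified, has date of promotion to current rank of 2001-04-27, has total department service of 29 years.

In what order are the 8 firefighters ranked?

Haddad, Romero, Whitfield, Marino, Bianchi, Reyes, Okonkwo, Takahashi

By badge number (lower first): Haddad (302); then Romero (305); then Whitfield and Marino (both 456); then Bianchi and Reyes (both 508); then Okonkwo (611); then Takahashi (765).
Whitfield and Marino are each not paramedic-certified, so the next rule applies.
Whitfield and Marino both have date of academy graduation 20 Aug 2003, so the next rule applies.
Whitfield and Marino are each Engineer, so the next rule applies.
Among Whitfield and Marino, by total department service (higher first): Whitfield (28 years) before Marino (18 years).
Bianchi and Reyes are each paramedic-certified, so the next rule applies.
Bianchi and Reyes both have date of academy graduation 10 Aug 2011, so the next rule applies.
Bianchi and Reyes are each Firefighter, so the next rule applies.
Among Bianchi and Reyes, by total department service (higher first): Bianchi (29 years) before Reyes (28 years).
Full order: Haddad, Romero, Whitfield, Marino, Bianchi, Reyes, Okonkwo, Takahashi.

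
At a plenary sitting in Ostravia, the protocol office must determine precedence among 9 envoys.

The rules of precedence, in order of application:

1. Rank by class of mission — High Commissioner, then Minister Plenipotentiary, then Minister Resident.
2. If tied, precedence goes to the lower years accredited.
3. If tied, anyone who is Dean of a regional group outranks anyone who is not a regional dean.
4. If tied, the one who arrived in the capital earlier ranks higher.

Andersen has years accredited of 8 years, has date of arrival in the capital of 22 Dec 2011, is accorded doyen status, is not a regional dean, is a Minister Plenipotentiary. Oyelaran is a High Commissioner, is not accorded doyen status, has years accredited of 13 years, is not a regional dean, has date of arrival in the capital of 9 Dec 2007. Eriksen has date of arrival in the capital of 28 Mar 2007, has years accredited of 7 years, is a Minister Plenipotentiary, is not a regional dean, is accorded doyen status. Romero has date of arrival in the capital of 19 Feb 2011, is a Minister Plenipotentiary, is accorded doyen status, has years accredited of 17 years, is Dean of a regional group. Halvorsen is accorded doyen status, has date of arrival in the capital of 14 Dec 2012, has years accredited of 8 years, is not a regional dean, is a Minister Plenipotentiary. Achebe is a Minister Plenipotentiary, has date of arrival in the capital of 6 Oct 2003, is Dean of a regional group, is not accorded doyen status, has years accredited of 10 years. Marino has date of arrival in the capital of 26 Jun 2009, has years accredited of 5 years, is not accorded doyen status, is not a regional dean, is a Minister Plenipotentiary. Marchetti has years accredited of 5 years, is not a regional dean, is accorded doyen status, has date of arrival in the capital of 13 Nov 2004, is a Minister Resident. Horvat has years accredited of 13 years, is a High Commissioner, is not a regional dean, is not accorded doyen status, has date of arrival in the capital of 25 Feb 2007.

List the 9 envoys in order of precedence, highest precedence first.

Horvat, Oyelaran, Marino, Eriksen, Andersen, Halvorsen, Achebe, Romero, Marchetti

By class of mission: Horvat and Oyelaran (High Commissioner); then Marino, Eriksen, Andersen, Halvorsen, Achebe and Romero (Minister Plenipotentiary); then Marchetti (Minister Resident).
Horvat and Oyelaran both have years accredited 13 years, so the next rule applies.
Horvat and Oyelaran are each not a regional dean, so the next rule applies.
Among Horvat and Oyelaran, by date of arrival in the capital (earlier first): Horvat (25 Feb 2007) before Oyelaran (9 Dec 2007).
Among Marino, Eriksen, Andersen, Halvorsen, Achebe and Romero, by years accredited (lower first): Marino (5 years) before Eriksen (7 years) before Andersen and Halvorsen (8 years) before Achebe (10 years) before Romero (17 years).
Andersen and Halvorsen are each not a regional dean, so the next rule applies.
Among Andersen and Halvorsen, by date of arrival in the capital (earlier first): Andersen (22 Dec 2011) before Halvorsen (14 Dec 2012).
Full order: Horvat, Oyelaran, Marino, Eriksen, Andersen, Halvorsen, Achebe, Romero, Marchetti.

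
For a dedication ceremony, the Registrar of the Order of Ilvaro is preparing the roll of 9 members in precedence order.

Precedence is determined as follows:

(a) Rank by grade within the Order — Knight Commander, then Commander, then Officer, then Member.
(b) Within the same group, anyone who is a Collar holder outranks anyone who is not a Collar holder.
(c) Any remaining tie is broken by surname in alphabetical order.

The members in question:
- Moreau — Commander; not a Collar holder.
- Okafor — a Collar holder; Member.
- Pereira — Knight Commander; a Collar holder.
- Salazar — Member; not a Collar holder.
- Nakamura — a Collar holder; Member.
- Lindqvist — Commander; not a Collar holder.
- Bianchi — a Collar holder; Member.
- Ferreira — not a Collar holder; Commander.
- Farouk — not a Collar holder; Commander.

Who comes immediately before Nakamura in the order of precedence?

By grade within the Order: Pereira (Knight Commander); then Farouk, Ferreira, Lindqvist and Moreau (Commander); then Bianchi, Nakamura, Okafor and Salazar (Member).
Farouk, Ferreira, Lindqvist and Moreau are each not a Collar holder, so the next rule applies.
Among Farouk, Ferreira, Lindqvist and Moreau, alphabetically by surname: Farouk before Ferreira before Lindqvist before Moreau.
Among Bianchi, Nakamura, Okafor and Salazar, a Collar holder before not a Collar holder: Bianchi, Nakamura and Okafor (a Collar holder) before Salazar (not a Collar holder).
Among Bianchi, Nakamura and Okafor, alphabetically by surname: Bianchi before Nakamura before Okafor.
Order: Pereira, Farouk, Ferreira, Lindqvist, Moreau, Bianchi, Nakamura, Okafor, Salazar.

Bianchi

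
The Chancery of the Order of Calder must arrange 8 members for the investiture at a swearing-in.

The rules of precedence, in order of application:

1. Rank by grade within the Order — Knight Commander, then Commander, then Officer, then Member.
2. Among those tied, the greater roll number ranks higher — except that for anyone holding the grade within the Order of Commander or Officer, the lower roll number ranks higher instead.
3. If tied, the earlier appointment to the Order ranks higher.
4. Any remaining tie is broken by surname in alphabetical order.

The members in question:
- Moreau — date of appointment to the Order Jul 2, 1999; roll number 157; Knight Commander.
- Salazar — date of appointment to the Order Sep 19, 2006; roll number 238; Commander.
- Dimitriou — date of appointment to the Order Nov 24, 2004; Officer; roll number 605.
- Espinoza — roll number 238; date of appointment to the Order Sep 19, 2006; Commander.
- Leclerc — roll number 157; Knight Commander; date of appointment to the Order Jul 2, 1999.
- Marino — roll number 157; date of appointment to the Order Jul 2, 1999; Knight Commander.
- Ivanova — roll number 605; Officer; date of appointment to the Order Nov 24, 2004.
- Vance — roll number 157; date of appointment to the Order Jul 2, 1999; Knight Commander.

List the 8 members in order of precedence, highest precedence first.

Leclerc, Marino, Moreau, Vance, Espinoza, Salazar, Dimitriou, Ivanova

By grade within the Order: Leclerc, Marino, Moreau and Vance (Knight Commander); then Espinoza and Salazar (Commander); then Dimitriou and Ivanova (Officer).
Leclerc, Marino, Moreau and Vance all have roll number 157, so the next rule applies.
Leclerc, Marino, Moreau and Vance all have date of appointment to the Order Jul 2, 1999, so the next rule applies.
Among Leclerc, Marino, Moreau and Vance, alphabetically by surname: Leclerc before Marino before Moreau before Vance.
Espinoza and Salazar both have roll number 238, so the next rule applies.
Espinoza and Salazar both have date of appointment to the Order Sep 19, 2006, so the next rule applies.
Among Espinoza and Salazar, alphabetically by surname: Espinoza before Salazar.
Dimitriou and Ivanova both have roll number 605, so the next rule applies.
Dimitriou and Ivanova both have date of appointment to the Order Nov 24, 2004, so the next rule applies.
Among Dimitriou and Ivanova, alphabetically by surname: Dimitriou before Ivanova.
Full order: Leclerc, Marino, Moreau, Vance, Espinoza, Salazar, Dimitriou, Ivanova.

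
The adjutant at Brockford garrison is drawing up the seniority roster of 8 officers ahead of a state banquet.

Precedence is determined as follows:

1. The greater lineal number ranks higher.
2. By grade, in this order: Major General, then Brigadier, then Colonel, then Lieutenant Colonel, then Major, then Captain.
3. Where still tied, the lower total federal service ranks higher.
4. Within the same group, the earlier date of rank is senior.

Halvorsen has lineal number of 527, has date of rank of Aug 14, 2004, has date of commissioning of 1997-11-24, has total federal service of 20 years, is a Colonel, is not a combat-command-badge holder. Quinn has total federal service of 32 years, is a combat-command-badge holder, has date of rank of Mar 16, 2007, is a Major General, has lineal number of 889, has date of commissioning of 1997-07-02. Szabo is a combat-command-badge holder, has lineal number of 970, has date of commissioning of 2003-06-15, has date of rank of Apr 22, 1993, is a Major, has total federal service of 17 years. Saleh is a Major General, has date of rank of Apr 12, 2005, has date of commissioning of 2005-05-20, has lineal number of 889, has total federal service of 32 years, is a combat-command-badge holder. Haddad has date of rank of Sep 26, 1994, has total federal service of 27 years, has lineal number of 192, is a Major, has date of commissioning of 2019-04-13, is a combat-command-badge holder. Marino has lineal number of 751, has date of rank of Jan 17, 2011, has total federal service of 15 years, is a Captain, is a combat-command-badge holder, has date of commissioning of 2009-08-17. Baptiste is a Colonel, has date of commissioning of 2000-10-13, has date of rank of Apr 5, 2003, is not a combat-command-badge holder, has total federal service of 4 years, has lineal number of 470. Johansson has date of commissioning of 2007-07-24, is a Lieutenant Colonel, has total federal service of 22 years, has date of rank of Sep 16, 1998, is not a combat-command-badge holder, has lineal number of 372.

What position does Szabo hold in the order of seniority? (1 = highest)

By lineal number (higher first): Szabo (970); then Saleh and Quinn (both 889); then Marino (751); then Halvorsen (527); then Baptiste (470); then Johansson (372); then Haddad (192).
Saleh and Quinn are each Major General, so the next rule applies.
Saleh and Quinn both have total federal service 32 years, so the next rule applies.
Among Saleh and Quinn, by date of rank (earlier first): Saleh (Apr 12, 2005) before Quinn (Mar 16, 2007).
Order: Szabo, Saleh, Quinn, Marino, Halvorsen, Baptiste, Johansson, Haddad. So position 1.

1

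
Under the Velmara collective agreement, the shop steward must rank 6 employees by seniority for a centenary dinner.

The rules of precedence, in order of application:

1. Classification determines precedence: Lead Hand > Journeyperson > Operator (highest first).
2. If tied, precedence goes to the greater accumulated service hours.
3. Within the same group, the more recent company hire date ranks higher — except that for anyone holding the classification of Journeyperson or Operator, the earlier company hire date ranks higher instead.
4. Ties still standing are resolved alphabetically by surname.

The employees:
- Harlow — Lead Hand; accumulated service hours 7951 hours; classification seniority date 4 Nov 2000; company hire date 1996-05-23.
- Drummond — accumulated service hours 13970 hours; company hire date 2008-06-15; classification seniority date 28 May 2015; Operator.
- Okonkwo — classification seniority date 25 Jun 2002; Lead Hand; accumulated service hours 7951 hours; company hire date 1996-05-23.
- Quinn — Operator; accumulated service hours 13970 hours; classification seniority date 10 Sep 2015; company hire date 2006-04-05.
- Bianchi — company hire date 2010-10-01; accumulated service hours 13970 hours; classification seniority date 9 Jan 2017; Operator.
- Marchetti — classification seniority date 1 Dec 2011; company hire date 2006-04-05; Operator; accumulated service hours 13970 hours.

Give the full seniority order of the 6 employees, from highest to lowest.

Harlow, Okonkwo, Marchetti, Quinn, Drummond, Bianchi

By classification: Harlow and Okonkwo (Lead Hand); then Marchetti, Quinn, Drummond and Bianchi (Operator).
Harlow and Okonkwo both have accumulated service hours 7951 hours, so the next rule applies.
Harlow and Okonkwo both have company hire date 1996-05-23, so the next rule applies.
Among Harlow and Okonkwo, alphabetically by surname: Harlow before Okonkwo.
Marchetti, Quinn, Drummond and Bianchi all have accumulated service hours 13970 hours, so the next rule applies.
Among Marchetti, Quinn, Drummond and Bianchi, by company hire date (earlier first) (reversed rule for this group): Marchetti and Quinn (2006-04-05) before Drummond (2008-06-15) before Bianchi (2010-10-01).
Among Marchetti and Quinn, alphabetically by surname: Marchetti before Quinn.
Full order: Harlow, Okonkwo, Marchetti, Quinn, Drummond, Bianchi.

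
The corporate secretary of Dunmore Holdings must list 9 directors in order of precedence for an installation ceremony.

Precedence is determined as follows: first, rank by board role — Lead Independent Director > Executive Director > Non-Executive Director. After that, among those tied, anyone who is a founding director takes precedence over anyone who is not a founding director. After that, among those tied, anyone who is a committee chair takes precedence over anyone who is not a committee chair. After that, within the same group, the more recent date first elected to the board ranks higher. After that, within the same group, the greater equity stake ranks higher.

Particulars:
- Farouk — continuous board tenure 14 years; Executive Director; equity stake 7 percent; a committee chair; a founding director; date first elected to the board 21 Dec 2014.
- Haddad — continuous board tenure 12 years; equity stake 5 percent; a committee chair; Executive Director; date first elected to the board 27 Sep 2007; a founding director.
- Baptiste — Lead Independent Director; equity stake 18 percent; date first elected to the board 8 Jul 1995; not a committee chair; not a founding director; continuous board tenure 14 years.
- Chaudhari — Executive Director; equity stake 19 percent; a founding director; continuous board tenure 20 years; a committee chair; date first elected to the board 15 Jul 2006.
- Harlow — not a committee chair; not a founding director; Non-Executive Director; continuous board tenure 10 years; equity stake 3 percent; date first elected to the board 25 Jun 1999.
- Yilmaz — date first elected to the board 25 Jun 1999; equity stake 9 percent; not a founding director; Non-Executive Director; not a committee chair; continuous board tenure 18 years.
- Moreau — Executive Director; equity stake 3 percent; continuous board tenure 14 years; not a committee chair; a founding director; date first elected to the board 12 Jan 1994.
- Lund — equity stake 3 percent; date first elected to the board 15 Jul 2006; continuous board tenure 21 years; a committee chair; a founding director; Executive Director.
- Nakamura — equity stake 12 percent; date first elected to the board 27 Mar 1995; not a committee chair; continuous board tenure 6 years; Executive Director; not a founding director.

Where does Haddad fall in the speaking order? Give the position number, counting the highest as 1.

By board role: Baptiste (Lead Independent Director); then Farouk, Haddad, Chaudhari, Lund, Moreau and Nakamura (Executive Director); then Yilmaz and Harlow (Non-Executive Director).
Among Farouk, Haddad, Chaudhari, Lund, Moreau and Nakamura, a founding director before not a founding director: Farouk, Haddad, Chaudhari, Lund and Moreau (a founding director) before Nakamura (not a founding director).
Among Farouk, Haddad, Chaudhari, Lund and Moreau, a committee chair before not a committee chair: Farouk, Haddad, Chaudhari and Lund (a committee chair) before Moreau (not a committee chair).
Among Farouk, Haddad, Chaudhari and Lund, by date first elected to the board (later first): Farouk (21 Dec 2014) before Haddad (27 Sep 2007) before Chaudhari and Lund (15 Jul 2006).
Among Chaudhari and Lund, by equity stake (higher first): Chaudhari (19 percent) before Lund (3 percent).
Yilmaz and Harlow are each not a founding director, so the next rule applies.
Yilmaz and Harlow are each not a committee chair, so the next rule applies.
Yilmaz and Harlow both have date first elected to the board 25 Jun 1999, so the next rule applies.
Among Yilmaz and Harlow, by equity stake (higher first): Yilmaz (9 percent) before Harlow (3 percent).
Order: Baptiste, Farouk, Haddad, Chaudhari, Lund, Moreau, Nakamura, Yilmaz, Harlow. So position 3.

3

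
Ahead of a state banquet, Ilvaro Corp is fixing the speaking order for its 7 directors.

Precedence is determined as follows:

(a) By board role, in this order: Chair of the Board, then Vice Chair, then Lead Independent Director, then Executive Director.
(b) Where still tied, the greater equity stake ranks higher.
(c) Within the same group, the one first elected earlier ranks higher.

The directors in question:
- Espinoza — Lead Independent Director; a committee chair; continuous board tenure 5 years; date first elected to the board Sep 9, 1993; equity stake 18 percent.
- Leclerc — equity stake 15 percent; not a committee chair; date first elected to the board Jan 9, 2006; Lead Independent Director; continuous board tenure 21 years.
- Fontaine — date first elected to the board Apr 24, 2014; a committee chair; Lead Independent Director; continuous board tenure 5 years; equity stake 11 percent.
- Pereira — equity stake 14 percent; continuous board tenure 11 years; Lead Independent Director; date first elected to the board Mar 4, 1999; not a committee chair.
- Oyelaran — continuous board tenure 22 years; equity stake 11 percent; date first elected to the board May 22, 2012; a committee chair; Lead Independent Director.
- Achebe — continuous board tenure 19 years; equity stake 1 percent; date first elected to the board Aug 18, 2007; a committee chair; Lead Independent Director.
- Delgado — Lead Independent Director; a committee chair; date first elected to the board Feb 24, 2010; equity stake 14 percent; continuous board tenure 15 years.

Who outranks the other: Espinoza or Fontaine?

By board role: Espinoza, Leclerc, Pereira, Delgado, Oyelaran, Fontaine and Achebe (Lead Independent Director).
Among Espinoza, Leclerc, Pereira, Delgado, Oyelaran, Fontaine and Achebe, by equity stake (higher first): Espinoza (18 percent) before Leclerc (15 percent) before Pereira and Delgado (14 percent) before Oyelaran and Fontaine (11 percent) before Achebe (1 percent).
Among Pereira and Delgado, by date first elected to the board (earlier first): Pereira (Mar 4, 1999) before Delgado (Feb 24, 2010).
Among Oyelaran and Fontaine, by date first elected to the board (earlier first): Oyelaran (May 22, 2012) before Fontaine (Apr 24, 2014).
So Espinoza takes precedence.

Espinoza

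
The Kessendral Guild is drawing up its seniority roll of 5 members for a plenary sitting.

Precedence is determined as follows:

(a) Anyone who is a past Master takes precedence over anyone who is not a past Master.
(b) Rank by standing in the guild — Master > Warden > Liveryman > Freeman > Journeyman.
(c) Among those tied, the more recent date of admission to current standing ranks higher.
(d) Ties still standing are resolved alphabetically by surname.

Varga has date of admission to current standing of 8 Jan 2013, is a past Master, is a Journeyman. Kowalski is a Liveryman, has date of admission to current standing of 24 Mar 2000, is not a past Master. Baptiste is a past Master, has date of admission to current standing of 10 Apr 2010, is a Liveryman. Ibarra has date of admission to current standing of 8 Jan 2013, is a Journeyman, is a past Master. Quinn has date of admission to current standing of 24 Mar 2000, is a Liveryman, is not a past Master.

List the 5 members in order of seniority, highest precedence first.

By the first rule: Baptiste, Ibarra and Varga (each a past Master); then Kowalski and Quinn (both not a past Master).
Among Baptiste, Ibarra and Varga, by standing in the guild: Baptiste (Liveryman) before Ibarra and Varga (Journeyman).
Ibarra and Varga both have date of admission to current standing 8 Jan 2013, so the next rule applies.
Among Ibarra and Varga, alphabetically by surname: Ibarra before Varga.
Kowalski and Quinn are each Liveryman, so the next rule applies.
Kowalski and Quinn both have date of admission to current standing 24 Mar 2000, so the next rule applies.
Among Kowalski and Quinn, alphabetically by surname: Kowalski before Quinn.
Full order: Baptiste, Ibarra, Varga, Kowalski, Quinn.

Baptiste, Ibarra, Varga, Kowalski, Quinn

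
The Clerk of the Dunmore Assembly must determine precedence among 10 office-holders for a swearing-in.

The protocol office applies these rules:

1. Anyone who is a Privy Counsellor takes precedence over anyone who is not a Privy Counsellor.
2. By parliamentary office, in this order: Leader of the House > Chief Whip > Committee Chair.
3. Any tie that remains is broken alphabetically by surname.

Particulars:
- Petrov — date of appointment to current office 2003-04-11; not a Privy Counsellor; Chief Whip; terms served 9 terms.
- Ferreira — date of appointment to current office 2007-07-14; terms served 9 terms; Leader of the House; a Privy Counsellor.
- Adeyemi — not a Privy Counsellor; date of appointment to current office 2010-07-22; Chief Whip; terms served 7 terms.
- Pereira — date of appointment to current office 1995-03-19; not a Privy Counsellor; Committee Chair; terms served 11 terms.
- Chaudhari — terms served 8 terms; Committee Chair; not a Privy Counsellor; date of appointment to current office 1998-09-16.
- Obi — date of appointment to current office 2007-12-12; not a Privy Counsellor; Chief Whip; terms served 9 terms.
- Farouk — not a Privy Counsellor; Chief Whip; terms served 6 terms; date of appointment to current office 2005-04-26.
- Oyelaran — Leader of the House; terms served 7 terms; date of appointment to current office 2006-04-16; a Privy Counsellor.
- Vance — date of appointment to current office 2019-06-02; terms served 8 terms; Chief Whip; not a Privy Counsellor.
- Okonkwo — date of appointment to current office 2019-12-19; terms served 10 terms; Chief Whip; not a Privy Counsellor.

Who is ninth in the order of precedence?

By the first rule: Ferreira and Oyelaran (both a Privy Counsellor); then Adeyemi, Farouk, Obi, Okonkwo, Petrov, Vance, Chaudhari and Pereira (each not a Privy Counsellor).
Ferreira and Oyelaran are each Leader of the House, so the next rule applies.
Among Ferreira and Oyelaran, alphabetically by surname: Ferreira before Oyelaran.
Among Adeyemi, Farouk, Obi, Okonkwo, Petrov, Vance, Chaudhari and Pereira, by parliamentary office: Adeyemi, Farouk, Obi, Okonkwo, Petrov and Vance (Chief Whip) before Chaudhari and Pereira (Committee Chair).
Among Adeyemi, Farouk, Obi, Okonkwo, Petrov and Vance, alphabetically by surname: Adeyemi before Farouk before Obi before Okonkwo before Petrov before Vance.
Among Chaudhari and Pereira, alphabetically by surname: Chaudhari before Pereira.
Order: Ferreira, Oyelaran, Adeyemi, Farouk, Obi, Okonkwo, Petrov, Vance, Chaudhari, Pereira.

Chaudhari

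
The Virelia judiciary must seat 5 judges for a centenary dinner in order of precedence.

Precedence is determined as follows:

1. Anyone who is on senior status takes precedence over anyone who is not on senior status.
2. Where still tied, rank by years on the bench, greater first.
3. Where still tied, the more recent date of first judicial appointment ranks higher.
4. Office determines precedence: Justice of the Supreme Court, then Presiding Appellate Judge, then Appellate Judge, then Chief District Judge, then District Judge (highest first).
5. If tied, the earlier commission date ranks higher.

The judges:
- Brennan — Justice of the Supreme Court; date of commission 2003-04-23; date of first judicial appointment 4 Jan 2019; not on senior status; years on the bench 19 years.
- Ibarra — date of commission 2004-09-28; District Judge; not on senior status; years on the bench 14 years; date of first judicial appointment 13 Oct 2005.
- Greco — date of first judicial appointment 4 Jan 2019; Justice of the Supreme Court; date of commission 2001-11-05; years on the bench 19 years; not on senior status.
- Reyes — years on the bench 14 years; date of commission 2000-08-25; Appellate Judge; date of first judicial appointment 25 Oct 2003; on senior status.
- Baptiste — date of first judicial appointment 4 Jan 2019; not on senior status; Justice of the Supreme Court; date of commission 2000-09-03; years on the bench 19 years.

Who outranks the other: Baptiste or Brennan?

Baptiste

By the first rule: Reyes (on senior status); then Baptiste, Greco, Brennan and Ibarra (each not on senior status).
Among Baptiste, Greco, Brennan and Ibarra, by years on the bench (higher first): Baptiste, Greco and Brennan (19 years) before Ibarra (14 years).
Baptiste, Greco and Brennan all have date of first judicial appointment 4 Jan 2019, so the next rule applies.
Baptiste, Greco and Brennan are each Justice of the Supreme Court, so the next rule applies.
Among Baptiste, Greco and Brennan, by date of commission (earlier first): Baptiste (2000-09-03) before Greco (2001-11-05) before Brennan (2003-04-23).
So Baptiste takes precedence.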